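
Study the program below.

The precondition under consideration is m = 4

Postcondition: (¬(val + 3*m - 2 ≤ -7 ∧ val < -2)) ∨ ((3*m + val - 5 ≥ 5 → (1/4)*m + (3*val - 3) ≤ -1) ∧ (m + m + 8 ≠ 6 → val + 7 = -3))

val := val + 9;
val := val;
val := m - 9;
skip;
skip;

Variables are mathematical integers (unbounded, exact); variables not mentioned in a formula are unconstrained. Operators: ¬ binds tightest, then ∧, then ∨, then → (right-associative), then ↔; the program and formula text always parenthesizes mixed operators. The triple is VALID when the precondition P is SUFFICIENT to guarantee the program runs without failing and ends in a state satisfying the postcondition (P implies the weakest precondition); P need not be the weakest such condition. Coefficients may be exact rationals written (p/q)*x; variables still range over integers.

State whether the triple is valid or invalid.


Working backward. After the program, the postcondition (¬(val + 3*m - 2 ≤ -7 ∧ val < -2)) ∨ ((3*m + val - 5 ≥ 5 → (1/4)*m + (3*val - 3) ≤ -1) ∧ (m + m + 8 ≠ 6 → val + 7 = -3)) must hold; in canonical form it is (¬(3*m + val ≤ -5 ∧ val < -2)) ∨ ((3*m + val ≥ 10 → (1/4)*m + 3*val ≤ 2) ∧ (2*m ≠ -2 → val = -10)).
Before skip: (¬(3*m + val ≤ -5 ∧ val < -2)) ∨ ((3*m + val ≥ 10 → (1/4)*m + 3*val ≤ 2) ∧ (2*m ≠ -2 → val = -10))
Before skip: (¬(3*m + val ≤ -5 ∧ val < -2)) ∨ ((3*m + val ≥ 10 → (1/4)*m + 3*val ≤ 2) ∧ (2*m ≠ -2 → val = -10))
Before val := m - 9: (¬(4*m ≤ 4 ∧ m < 7)) ∨ ((4*m ≥ 19 → (13/4)*m ≤ 29) ∧ (2*m ≠ -2 → m = -1))
Before val := val: (¬(4*m ≤ 4 ∧ m < 7)) ∨ ((4*m ≥ 19 → (13/4)*m ≤ 29) ∧ (2*m ≠ -2 → m = -1))
Before val := val + 9: (¬(4*m ≤ 4 ∧ m < 7)) ∨ ((4*m ≥ 19 → (13/4)*m ≤ 29) ∧ (2*m ≠ -2 → m = -1))
The weakest precondition is (¬(4*m ≤ 4 ∧ m < 7)) ∨ ((4*m ≥ 19 → (13/4)*m ≤ 29) ∧ (2*m ≠ -2 → m = -1)).
Check whether m = 4 implies it.
Every state satisfying the precondition satisfies the weakest precondition: the implication holds.
Answer: valid


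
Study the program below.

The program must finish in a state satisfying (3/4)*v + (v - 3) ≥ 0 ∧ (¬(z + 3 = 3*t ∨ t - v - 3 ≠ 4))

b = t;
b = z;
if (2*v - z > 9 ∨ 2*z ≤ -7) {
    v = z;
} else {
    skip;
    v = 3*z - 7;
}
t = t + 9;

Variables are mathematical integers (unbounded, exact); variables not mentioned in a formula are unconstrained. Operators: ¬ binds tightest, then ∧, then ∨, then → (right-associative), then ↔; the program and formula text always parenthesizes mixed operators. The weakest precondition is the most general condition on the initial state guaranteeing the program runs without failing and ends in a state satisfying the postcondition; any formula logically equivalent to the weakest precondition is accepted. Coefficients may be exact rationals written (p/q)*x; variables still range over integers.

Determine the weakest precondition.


Working backward. After the program, the postcondition (3/4)*v + (v - 3) ≥ 0 ∧ (¬(z + 3 = 3*t ∨ t - v - 3 ≠ 4)) must hold; in canonical form it is (7/4)*v ≥ 3 ∧ (¬(z = 3*t - 3 ∨ t ≠ v + 7)).
Before t := t + 9: (7/4)*v ≥ 3 ∧ (¬(z = 3*t + 24 ∨ t ≠ v - 2))
Then branch requires (7/4)*z ≥ 3 ∧ (¬(z = 3*t + 24 ∨ t ≠ z - 2)); else branch requires (21/4)*z ≥ 61/4 ∧ (¬(z = 3*t + 24 ∨ t ≠ 3*z - 9)).
Before the if: ((2*v > z + 9 ∨ 2*z ≤ -7) → ((7/4)*z ≥ 3 ∧ (¬(z = 3*t + 24 ∨ t ≠ z - 2)))) ∧ ((¬(2*v > z + 9 ∨ 2*z ≤ -7)) → ((21/4)*z ≥ 61/4 ∧ (¬(z = 3*t + 24 ∨ t ≠ 3*z - 9))))
Before b := z: ((2*v > z + 9 ∨ 2*z ≤ -7) → ((7/4)*z ≥ 3 ∧ (¬(z = 3*t + 24 ∨ t ≠ z - 2)))) ∧ ((¬(2*v > z + 9 ∨ 2*z ≤ -7)) → ((21/4)*z ≥ 61/4 ∧ (¬(z = 3*t + 24 ∨ t ≠ 3*z - 9))))
Before b := t: ((2*v > z + 9 ∨ 2*z ≤ -7) → ((7/4)*z ≥ 3 ∧ (¬(z = 3*t + 24 ∨ t ≠ z - 2)))) ∧ ((¬(2*v > z + 9 ∨ 2*z ≤ -7)) → ((21/4)*z ≥ 61/4 ∧ (¬(z = 3*t + 24 ∨ t ≠ 3*z - 9))))
Answer: WP = ((2*v > z + 9 ∨ 2*z ≤ -7) → ((7/4)*z ≥ 3 ∧ (¬(z = 3*t + 24 ∨ t ≠ z - 2)))) ∧ ((¬(2*v > z + 9 ∨ 2*z ≤ -7)) → ((21/4)*z ≥ 61/4 ∧ (¬(z = 3*t + 24 ∨ t ≠ 3*z - 9))))


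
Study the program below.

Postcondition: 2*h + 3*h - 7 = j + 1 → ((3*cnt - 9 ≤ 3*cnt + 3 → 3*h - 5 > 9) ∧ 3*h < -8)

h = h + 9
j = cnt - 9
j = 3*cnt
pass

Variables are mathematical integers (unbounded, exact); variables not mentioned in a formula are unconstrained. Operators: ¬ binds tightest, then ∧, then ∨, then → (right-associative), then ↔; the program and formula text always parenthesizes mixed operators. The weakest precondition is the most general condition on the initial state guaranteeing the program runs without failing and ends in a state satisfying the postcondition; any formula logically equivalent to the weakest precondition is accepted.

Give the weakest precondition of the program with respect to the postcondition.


Working backward. After the program, the postcondition 2*h + 3*h - 7 = j + 1 → ((3*cnt - 9 ≤ 3*cnt + 3 → 3*h - 5 > 9) ∧ 3*h < -8) must hold; in canonical form it is 5*h = j + 8 → (3*h > 14 ∧ 3*h < -8).
Before skip: 5*h = j + 8 → (3*h > 14 ∧ 3*h < -8)
Before j := 3*cnt: 5*h = 3*cnt + 8 → (3*h > 14 ∧ 3*h < -8)
Before j := cnt - 9: 5*h = 3*cnt + 8 → (3*h > 14 ∧ 3*h < -8)
Before h := h + 9: 5*h = 3*cnt - 37 → (3*h > -13 ∧ 3*h < -35)
Answer: WP = 5*h = 3*cnt - 37 → (3*h > -13 ∧ 3*h < -35)


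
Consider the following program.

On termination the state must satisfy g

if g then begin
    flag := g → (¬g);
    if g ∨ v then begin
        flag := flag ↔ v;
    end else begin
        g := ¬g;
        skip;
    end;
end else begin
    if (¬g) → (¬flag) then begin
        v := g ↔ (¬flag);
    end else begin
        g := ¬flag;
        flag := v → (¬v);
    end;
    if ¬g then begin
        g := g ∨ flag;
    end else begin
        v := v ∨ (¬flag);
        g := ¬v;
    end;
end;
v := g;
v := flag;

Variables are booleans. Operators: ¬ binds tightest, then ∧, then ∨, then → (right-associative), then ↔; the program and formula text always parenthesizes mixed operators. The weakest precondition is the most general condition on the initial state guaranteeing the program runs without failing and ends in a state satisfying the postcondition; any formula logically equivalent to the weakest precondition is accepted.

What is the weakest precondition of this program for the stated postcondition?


Working backward. After the program, g must hold.
Before v := flag: g
Before v := g: g
Then branch requires ((g ∨ v) → g) ∧ ((¬(g ∨ v)) → (¬g)); else branch requires (((¬g) → (¬flag)) → (((¬g) → (g ∨ flag)) ∧ (g → (¬((g ↔ (¬flag)) ∨ (¬flag)))))) ∧ ((¬((¬g) → (¬flag))) → ((flag → ((¬flag) ∨ (v → (¬v)))) ∧ ((¬flag) → (¬(v ∨ (¬(v → (¬v)))))))).
Before the if: (g → (((g ∨ v) → g) ∧ ((¬(g ∨ v)) → (¬g)))) ∧ ((¬g) → ((((¬g) → (¬flag)) → (((¬g) → (g ∨ flag)) ∧ (g → (¬((g ↔ (¬flag)) ∨ (¬flag)))))) ∧ ((¬((¬g) → (¬flag))) → ((flag → ((¬flag) ∨ (v → (¬v)))) ∧ ((¬flag) → (¬(v ∨ (¬(v → (¬v))))))))))
Answer: WP = (g → (((g ∨ v) → g) ∧ ((¬(g ∨ v)) → (¬g)))) ∧ ((¬g) → ((((¬g) → (¬flag)) → (((¬g) → (g ∨ flag)) ∧ (g → (¬((g ↔ (¬flag)) ∨ (¬flag)))))) ∧ ((¬((¬g) → (¬flag))) → ((flag → ((¬flag) ∨ (v → (¬v)))) ∧ ((¬flag) → (¬(v ∨ (¬(v → (¬v))))))))))


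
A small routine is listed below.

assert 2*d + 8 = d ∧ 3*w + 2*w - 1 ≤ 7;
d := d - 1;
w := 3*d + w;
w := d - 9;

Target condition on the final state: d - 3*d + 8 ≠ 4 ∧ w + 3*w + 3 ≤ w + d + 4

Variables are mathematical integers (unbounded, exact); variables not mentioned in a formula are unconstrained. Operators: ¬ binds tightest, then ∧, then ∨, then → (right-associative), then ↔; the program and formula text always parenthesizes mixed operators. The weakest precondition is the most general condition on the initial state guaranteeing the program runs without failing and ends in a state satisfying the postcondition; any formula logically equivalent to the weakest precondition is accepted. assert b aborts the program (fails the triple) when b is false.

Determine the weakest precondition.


Working backward. After the program, the postcondition d - 3*d + 8 ≠ 4 ∧ w + 3*w + 3 ≤ w + d + 4 must hold; in canonical form it is 2*d ≠ 4 ∧ 3*w ≤ d + 1.
Before w := d - 9: 2*d ≠ 4 ∧ 2*d ≤ 28
Before w := 3*d + w: 2*d ≠ 4 ∧ 2*d ≤ 28
Before d := d - 1: 2*d ≠ 6 ∧ 2*d ≤ 30
Before assert 2*d + 8 = d ∧ 3*w + 2*w - 1 ≤ 7: d = -8 ∧ 5*w ≤ 8 ∧ 2*d ≠ 6 ∧ 2*d ≤ 30
Answer: WP = d = -8 ∧ 5*w ≤ 8 ∧ 2*d ≠ 6 ∧ 2*d ≤ 30


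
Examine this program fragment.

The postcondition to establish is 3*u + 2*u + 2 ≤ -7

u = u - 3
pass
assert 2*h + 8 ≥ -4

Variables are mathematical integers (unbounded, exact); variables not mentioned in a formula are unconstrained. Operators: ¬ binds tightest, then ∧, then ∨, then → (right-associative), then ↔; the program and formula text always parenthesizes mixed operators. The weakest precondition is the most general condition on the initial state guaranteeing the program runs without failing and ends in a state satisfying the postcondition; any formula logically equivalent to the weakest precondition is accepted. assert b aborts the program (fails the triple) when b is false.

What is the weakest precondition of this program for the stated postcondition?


Working backward. After the program, the postcondition 3*u + 2*u + 2 ≤ -7 must hold; in canonical form it is 5*u ≤ -9.
Before assert 2*h + 8 ≥ -4: 2*h ≥ -12 ∧ 5*u ≤ -9
Before skip: 2*h ≥ -12 ∧ 5*u ≤ -9
Before u := u - 3: 2*h ≥ -12 ∧ 5*u ≤ 6
Answer: WP = 2*h ≥ -12 ∧ 5*u ≤ 6


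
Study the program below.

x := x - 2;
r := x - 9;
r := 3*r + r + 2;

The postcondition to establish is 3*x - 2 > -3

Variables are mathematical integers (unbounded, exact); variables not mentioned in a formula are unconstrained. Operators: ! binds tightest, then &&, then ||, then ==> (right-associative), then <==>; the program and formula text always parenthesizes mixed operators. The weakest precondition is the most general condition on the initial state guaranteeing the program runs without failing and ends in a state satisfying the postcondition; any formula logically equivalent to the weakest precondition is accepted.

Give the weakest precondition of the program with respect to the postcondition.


Working backward. After the program, the postcondition 3*x - 2 > -3 must hold; in canonical form it is 3*x > -1.
Before r := 3*r + r + 2: 3*x > -1
Before r := x - 9: 3*x > -1
Before x := x - 2: 3*x > 5
Answer: WP = 3*x > 5


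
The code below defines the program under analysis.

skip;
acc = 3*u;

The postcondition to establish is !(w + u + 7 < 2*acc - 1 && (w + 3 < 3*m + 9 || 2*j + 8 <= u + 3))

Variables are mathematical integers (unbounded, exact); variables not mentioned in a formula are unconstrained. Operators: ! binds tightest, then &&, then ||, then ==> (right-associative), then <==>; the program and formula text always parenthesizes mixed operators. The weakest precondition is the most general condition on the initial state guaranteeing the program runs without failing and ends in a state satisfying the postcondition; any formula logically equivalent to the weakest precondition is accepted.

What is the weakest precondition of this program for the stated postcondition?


Working backward. After the program, the postcondition !(w + u + 7 < 2*acc - 1 && (w + 3 < 3*m + 9 || 2*j + 8 <= u + 3)) must hold; in canonical form it is !(u + w < 2*acc - 8 && (w < 3*m + 6 || 2*j <= u - 5)).
Before acc := 3*u: !(w < 5*u - 8 && (w < 3*m + 6 || 2*j <= u - 5))
Before skip: !(w < 5*u - 8 && (w < 3*m + 6 || 2*j <= u - 5))
Answer: WP = !(w < 5*u - 8 && (w < 3*m + 6 || 2*j <= u - 5))


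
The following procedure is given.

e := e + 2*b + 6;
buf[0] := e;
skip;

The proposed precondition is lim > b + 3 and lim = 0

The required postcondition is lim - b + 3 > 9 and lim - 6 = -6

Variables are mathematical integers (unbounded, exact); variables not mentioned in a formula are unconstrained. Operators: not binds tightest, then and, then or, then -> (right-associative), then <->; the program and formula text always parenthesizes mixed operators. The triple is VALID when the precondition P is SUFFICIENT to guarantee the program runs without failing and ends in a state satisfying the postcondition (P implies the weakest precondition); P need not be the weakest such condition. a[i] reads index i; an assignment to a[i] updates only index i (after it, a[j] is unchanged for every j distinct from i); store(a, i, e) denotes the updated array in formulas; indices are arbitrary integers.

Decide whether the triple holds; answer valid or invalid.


Working backward. After the program, the postcondition lim - b + 3 > 9 and lim - 6 = -6 must hold; in canonical form it is lim > b + 6 and lim = 0.
Before skip: lim > b + 6 and lim = 0
Before buf[0] := e: lim > b + 6 and lim = 0
Before e := e + 2*b + 6: lim > b + 6 and lim = 0
The weakest precondition is lim > b + 6 and lim = 0.
Check whether lim > b + 3 and lim = 0 implies it.
Countermodel: at the initial state b = -6, lim = 0, the precondition holds but the weakest precondition fails.
Answer: invalid


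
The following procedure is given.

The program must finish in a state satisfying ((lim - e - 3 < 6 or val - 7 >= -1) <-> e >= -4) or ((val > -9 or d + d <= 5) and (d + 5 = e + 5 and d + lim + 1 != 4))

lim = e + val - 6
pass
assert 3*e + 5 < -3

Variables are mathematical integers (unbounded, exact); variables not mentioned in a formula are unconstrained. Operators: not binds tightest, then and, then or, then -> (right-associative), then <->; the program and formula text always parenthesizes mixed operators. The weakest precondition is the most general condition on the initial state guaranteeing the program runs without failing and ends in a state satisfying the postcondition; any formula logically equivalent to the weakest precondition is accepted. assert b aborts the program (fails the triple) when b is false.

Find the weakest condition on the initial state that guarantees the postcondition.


Working backward. After the program, the postcondition ((lim - e - 3 < 6 or val - 7 >= -1) <-> e >= -4) or ((val > -9 or d + d <= 5) and (d + 5 = e + 5 and d + lim + 1 != 4)) must hold; in canonical form it is ((lim < e + 9 or val >= 6) <-> e >= -4) or ((val > -9 or 2*d <= 5) and d = e and d + lim != 3).
Before assert 3*e + 5 < -3: 3*e < -8 and (((lim < e + 9 or val >= 6) <-> e >= -4) or ((val > -9 or 2*d <= 5) and d = e and d + lim != 3))
Before skip: 3*e < -8 and (((lim < e + 9 or val >= 6) <-> e >= -4) or ((val > -9 or 2*d <= 5) and d = e and d + lim != 3))
Before lim := e + val - 6: 3*e < -8 and (((val < 15 or val >= 6) <-> e >= -4) or ((val > -9 or 2*d <= 5) and d = e and d + e + val != 9))
Answer: WP = 3*e < -8 and (((val < 15 or val >= 6) <-> e >= -4) or ((val > -9 or 2*d <= 5) and d = e and d + e + val != 9))


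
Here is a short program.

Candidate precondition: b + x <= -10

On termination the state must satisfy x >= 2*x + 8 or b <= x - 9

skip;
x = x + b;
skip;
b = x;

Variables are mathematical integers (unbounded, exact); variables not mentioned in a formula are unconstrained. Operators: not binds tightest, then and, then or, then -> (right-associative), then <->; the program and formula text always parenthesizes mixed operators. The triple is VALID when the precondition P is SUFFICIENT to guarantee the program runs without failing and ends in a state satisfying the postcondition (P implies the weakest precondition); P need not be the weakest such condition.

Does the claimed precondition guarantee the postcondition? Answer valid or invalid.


Working backward. After the program, the postcondition x >= 2*x + 8 or b <= x - 9 must hold; in canonical form it is x <= -8 or b <= x - 9.
Before b := x: x <= -8
Before skip: x <= -8
Before x := x + b: b + x <= -8
Before skip: b + x <= -8
The weakest precondition is b + x <= -8.
Check whether b + x <= -10 implies it.
Every state satisfying the precondition satisfies the weakest precondition: the implication holds.
Answer: valid


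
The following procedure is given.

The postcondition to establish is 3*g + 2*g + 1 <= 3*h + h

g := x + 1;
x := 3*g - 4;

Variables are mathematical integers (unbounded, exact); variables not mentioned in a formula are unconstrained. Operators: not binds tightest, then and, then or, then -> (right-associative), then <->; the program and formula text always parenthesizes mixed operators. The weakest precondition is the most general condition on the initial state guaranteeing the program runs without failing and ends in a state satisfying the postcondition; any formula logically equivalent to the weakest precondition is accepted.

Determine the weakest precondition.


Working backward. After the program, the postcondition 3*g + 2*g + 1 <= 3*h + h must hold; in canonical form it is 5*g <= 4*h - 1.
Before x := 3*g - 4: 5*g <= 4*h - 1
Before g := x + 1: 5*x <= 4*h - 6
Answer: WP = 5*x <= 4*h - 6


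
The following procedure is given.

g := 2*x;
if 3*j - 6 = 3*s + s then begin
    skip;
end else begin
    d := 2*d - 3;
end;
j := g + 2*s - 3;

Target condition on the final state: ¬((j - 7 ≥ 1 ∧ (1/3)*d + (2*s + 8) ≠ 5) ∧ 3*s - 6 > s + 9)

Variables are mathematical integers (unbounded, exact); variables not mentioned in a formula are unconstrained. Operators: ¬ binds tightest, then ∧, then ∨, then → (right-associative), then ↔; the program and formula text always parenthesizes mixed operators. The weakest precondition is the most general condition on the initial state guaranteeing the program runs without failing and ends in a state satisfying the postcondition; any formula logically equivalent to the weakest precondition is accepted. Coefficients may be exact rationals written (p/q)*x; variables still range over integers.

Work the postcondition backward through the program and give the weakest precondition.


Working backward. After the program, the postcondition ¬((j - 7 ≥ 1 ∧ (1/3)*d + (2*s + 8) ≠ 5) ∧ 3*s - 6 > s + 9) must hold; in canonical form it is ¬(j ≥ 8 ∧ (1/3)*d + 2*s ≠ -3 ∧ 2*s > 15).
Before j := g + 2*s - 3: ¬(g + 2*s ≥ 11 ∧ (1/3)*d + 2*s ≠ -3 ∧ 2*s > 15)
Then branch requires ¬(g + 2*s ≥ 11 ∧ (1/3)*d + 2*s ≠ -3 ∧ 2*s > 15); else branch requires ¬(g + 2*s ≥ 11 ∧ (2/3)*d + 2*s ≠ -2 ∧ 2*s > 15).
Before the if: (3*j = 4*s + 6 → (¬(g + 2*s ≥ 11 ∧ (1/3)*d + 2*s ≠ -3 ∧ 2*s > 15))) ∧ ((¬(3*j = 4*s + 6)) → (¬(g + 2*s ≥ 11 ∧ (2/3)*d + 2*s ≠ -2 ∧ 2*s > 15)))
Before g := 2*x: (3*j = 4*s + 6 → (¬(2*s + 2*x ≥ 11 ∧ (1/3)*d + 2*s ≠ -3 ∧ 2*s > 15))) ∧ ((¬(3*j = 4*s + 6)) → (¬(2*s + 2*x ≥ 11 ∧ (2/3)*d + 2*s ≠ -2 ∧ 2*s > 15)))
Answer: WP = (3*j = 4*s + 6 → (¬(2*s + 2*x ≥ 11 ∧ (1/3)*d + 2*s ≠ -3 ∧ 2*s > 15))) ∧ ((¬(3*j = 4*s + 6)) → (¬(2*s + 2*x ≥ 11 ∧ (2/3)*d + 2*s ≠ -2 ∧ 2*s > 15)))


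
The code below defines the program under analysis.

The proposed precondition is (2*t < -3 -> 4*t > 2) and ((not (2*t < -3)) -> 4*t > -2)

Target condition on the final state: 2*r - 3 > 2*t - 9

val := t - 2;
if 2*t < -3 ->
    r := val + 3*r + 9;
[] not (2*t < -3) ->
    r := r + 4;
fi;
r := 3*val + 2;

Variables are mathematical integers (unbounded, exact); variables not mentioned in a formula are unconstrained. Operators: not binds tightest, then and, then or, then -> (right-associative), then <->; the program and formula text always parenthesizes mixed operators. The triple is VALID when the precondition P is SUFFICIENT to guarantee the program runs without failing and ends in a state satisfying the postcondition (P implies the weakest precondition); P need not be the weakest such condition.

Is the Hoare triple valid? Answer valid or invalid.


Working backward. After the program, the postcondition 2*r - 3 > 2*t - 9 must hold; in canonical form it is 2*r > 2*t - 6.
Before r := 3*val + 2: 6*val > 2*t - 10
Then branch requires 6*val > 2*t - 10; else branch requires 6*val > 2*t - 10.
Before the if: (2*t < -3 -> 6*val > 2*t - 10) and ((not (2*t < -3)) -> 6*val > 2*t - 10)
Before val := t - 2: (2*t < -3 -> 4*t > 2) and ((not (2*t < -3)) -> 4*t > 2)
The weakest precondition is (2*t < -3 -> 4*t > 2) and ((not (2*t < -3)) -> 4*t > 2).
Check whether (2*t < -3 -> 4*t > 2) and ((not (2*t < -3)) -> 4*t > -2) implies it.
Countermodel: at the initial state t = 0, the precondition holds but the weakest precondition fails.
Answer: invalid


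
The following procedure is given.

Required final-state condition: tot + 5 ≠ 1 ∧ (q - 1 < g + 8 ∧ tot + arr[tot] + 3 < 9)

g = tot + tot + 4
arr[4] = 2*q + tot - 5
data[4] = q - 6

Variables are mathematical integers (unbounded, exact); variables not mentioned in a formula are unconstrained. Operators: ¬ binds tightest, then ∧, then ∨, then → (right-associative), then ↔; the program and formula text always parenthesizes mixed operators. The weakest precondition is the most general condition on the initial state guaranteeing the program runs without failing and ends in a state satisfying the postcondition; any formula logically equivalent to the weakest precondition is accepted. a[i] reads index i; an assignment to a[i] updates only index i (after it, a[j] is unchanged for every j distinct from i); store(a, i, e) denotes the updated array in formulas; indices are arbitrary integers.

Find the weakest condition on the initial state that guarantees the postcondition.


Working backward. After the program, the postcondition tot + 5 ≠ 1 ∧ (q - 1 < g + 8 ∧ tot + arr[tot] + 3 < 9) must hold; in canonical form it is tot ≠ -4 ∧ q < g + 9 ∧ arr[tot] + tot < 6.
Before data[4] := q - 6: tot ≠ -4 ∧ q < g + 9 ∧ arr[tot] + tot < 6
Before arr[4] := 2*q + tot - 5: tot ≠ -4 ∧ q < g + 9 ∧ store(arr, 4, 2*q + tot - 5)[tot] + tot < 6
Before g := tot + tot + 4: tot ≠ -4 ∧ q < 2*tot + 13 ∧ store(arr, 4, 2*q + tot - 5)[tot] + tot < 6
Answer: WP = tot ≠ -4 ∧ q < 2*tot + 13 ∧ store(arr, 4, 2*q + tot - 5)[tot] + tot < 6


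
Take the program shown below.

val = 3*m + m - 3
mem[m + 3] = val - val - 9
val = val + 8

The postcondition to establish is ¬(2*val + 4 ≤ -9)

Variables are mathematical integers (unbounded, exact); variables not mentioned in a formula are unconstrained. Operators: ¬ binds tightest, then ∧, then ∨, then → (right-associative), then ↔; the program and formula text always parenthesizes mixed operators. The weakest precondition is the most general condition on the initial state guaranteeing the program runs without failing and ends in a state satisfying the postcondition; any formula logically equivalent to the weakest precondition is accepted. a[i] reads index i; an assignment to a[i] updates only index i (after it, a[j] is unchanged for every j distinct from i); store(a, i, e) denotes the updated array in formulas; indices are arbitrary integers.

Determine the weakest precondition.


Working backward. After the program, the postcondition ¬(2*val + 4 ≤ -9) must hold; in canonical form it is ¬(2*val ≤ -13).
Before val := val + 8: ¬(2*val ≤ -29)
Before mem[m + 3] := val - val - 9: ¬(2*val ≤ -29)
Before val := 3*m + m - 3: ¬(8*m ≤ -23)
Answer: WP = ¬(8*m ≤ -23)


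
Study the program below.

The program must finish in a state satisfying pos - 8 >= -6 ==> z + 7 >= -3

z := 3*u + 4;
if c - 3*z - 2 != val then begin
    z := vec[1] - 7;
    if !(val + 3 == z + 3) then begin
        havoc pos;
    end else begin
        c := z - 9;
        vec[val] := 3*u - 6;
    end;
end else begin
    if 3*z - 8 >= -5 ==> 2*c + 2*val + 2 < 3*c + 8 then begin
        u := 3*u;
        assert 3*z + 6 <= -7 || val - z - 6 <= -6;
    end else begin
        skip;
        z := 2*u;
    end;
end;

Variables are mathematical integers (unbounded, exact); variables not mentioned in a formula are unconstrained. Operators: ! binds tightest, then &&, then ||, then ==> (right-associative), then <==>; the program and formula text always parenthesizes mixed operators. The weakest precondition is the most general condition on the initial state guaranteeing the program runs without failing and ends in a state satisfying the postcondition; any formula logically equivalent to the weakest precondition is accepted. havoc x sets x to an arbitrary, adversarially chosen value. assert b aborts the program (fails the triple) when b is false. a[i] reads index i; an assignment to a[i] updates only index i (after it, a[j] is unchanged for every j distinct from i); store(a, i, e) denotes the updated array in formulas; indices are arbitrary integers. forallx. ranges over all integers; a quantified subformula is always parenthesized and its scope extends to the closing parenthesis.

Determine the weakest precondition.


Working backward. After the program, the postcondition pos - 8 >= -6 ==> z + 7 >= -3 must hold; in canonical form it is pos >= 2 ==> z >= -10.
Then branch requires ((!(val == vec[1] - 7)) ==> (forall pos_1. (pos_1 >= 2 ==> vec[1] >= -3))) && (val == vec[1] - 7 ==> (pos >= 2 ==> vec[1] >= -3)); else branch requires ((3*z >= 3 ==> 2*val < c + 6) ==> ((3*z <= -13 || val <= z) && (pos >= 2 ==> z >= -10))) && ((!(3*z >= 3 ==> 2*val < c + 6)) ==> (pos >= 2 ==> 2*u >= -10)).
Before the if: (c != val + 3*z + 2 ==> (((!(val == vec[1] - 7)) ==> (forall pos_1. (pos_1 >= 2 ==> vec[1] >= -3))) && (val == vec[1] - 7 ==> (pos >= 2 ==> vec[1] >= -3)))) && ((!(c != val + 3*z + 2)) ==> (((3*z >= 3 ==> 2*val < c + 6) ==> ((3*z <= -13 || val <= z) && (pos >= 2 ==> z >= -10))) && ((!(3*z >= 3 ==> 2*val < c + 6)) ==> (pos >= 2 ==> 2*u >= -10))))
Before z := 3*u + 4: (c != 9*u + val + 14 ==> (((!(val == vec[1] - 7)) ==> (forall pos_1. (pos_1 >= 2 ==> vec[1] >= -3))) && (val == vec[1] - 7 ==> (pos >= 2 ==> vec[1] >= -3)))) && ((!(c != 9*u + val + 14)) ==> (((9*u >= -9 ==> 2*val < c + 6) ==> ((9*u <= -25 || val <= 3*u + 4) && (pos >= 2 ==> 3*u >= -14))) && ((!(9*u >= -9 ==> 2*val < c + 6)) ==> (pos >= 2 ==> 2*u >= -10))))
Answer: WP = (c != 9*u + val + 14 ==> (((!(val == vec[1] - 7)) ==> (forall pos_1. (pos_1 >= 2 ==> vec[1] >= -3))) && (val == vec[1] - 7 ==> (pos >= 2 ==> vec[1] >= -3)))) && ((!(c != 9*u + val + 14)) ==> (((9*u >= -9 ==> 2*val < c + 6) ==> ((9*u <= -25 || val <= 3*u + 4) && (pos >= 2 ==> 3*u >= -14))) && ((!(9*u >= -9 ==> 2*val < c + 6)) ==> (pos >= 2 ==> 2*u >= -10))))


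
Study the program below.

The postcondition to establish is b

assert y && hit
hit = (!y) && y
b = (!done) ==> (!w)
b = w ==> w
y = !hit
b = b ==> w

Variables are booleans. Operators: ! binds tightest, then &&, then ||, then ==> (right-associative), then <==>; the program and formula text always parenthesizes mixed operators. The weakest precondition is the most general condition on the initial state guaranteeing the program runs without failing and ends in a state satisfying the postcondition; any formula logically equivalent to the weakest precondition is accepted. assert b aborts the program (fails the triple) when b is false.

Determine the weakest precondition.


Working backward. After the program, b must hold.
Before b := b ==> w: b ==> w
Before y := !hit: b ==> w
Before b := w ==> w: w
Before b := (!done) ==> (!w): w
Before hit := (!y) && y: w
Before assert y && hit: y && hit && w
Answer: WP = y && hit && w


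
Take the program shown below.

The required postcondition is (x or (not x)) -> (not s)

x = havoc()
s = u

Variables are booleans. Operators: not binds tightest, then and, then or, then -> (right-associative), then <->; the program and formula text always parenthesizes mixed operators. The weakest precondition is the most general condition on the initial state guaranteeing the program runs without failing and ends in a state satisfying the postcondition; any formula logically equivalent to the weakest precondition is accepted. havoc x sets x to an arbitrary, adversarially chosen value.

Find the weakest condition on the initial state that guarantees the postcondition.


Working backward. After the program, the postcondition (x or (not x)) -> (not s) must hold; in canonical form it is not s.
Before s := u: not u
Before havoc x: not u
Answer: WP = not u


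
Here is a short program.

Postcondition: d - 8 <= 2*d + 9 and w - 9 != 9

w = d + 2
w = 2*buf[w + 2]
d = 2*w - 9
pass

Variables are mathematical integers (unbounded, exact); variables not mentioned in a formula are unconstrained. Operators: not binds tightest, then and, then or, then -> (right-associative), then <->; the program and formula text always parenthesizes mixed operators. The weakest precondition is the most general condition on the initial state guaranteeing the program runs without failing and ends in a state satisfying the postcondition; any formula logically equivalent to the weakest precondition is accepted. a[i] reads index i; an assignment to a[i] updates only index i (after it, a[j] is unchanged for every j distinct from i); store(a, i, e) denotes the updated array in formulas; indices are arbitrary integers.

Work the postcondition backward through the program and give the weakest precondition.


Working backward. After the program, the postcondition d - 8 <= 2*d + 9 and w - 9 != 9 must hold; in canonical form it is d >= -17 and w != 18.
Before skip: d >= -17 and w != 18
Before d := 2*w - 9: 2*w >= -8 and w != 18
Before w := 2*buf[w + 2]: 4*buf[w + 2] >= -8 and 2*buf[w + 2] != 18
Before w := d + 2: 4*buf[d + 4] >= -8 and 2*buf[d + 4] != 18
Answer: WP = 4*buf[d + 4] >= -8 and 2*buf[d + 4] != 18


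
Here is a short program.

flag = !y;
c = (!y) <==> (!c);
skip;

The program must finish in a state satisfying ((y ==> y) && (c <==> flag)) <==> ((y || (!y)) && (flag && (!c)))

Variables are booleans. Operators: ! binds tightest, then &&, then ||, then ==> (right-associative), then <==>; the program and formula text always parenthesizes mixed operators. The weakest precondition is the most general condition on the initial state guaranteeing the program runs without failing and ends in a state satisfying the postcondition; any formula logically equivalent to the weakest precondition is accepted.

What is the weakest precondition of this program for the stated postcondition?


Working backward. After the program, the postcondition ((y ==> y) && (c <==> flag)) <==> ((y || (!y)) && (flag && (!c))) must hold; in canonical form it is (c <==> flag) <==> (flag && (!c)).
Before skip: (c <==> flag) <==> (flag && (!c))
Before c := (!y) <==> (!c): (((!y) <==> (!c)) <==> flag) <==> (flag && (!((!y) <==> (!c))))
Before flag := !y: (((!y) <==> (!c)) <==> (!y)) <==> ((!y) && (!((!y) <==> (!c))))
Answer: WP = (((!y) <==> (!c)) <==> (!y)) <==> ((!y) && (!((!y) <==> (!c))))


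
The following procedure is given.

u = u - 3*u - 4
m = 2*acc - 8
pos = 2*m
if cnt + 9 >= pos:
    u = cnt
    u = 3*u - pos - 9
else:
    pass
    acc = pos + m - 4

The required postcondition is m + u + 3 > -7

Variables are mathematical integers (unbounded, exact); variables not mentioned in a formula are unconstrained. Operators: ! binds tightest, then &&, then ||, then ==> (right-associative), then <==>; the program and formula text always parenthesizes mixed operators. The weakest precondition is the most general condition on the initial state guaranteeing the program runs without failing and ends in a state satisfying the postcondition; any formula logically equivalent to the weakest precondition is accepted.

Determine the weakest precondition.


Working backward. After the program, the postcondition m + u + 3 > -7 must hold; in canonical form it is m + u > -10.
Then branch requires 3*cnt + m > pos - 1; else branch requires m + u > -10.
Before the if: (cnt >= pos - 9 ==> 3*cnt + m > pos - 1) && ((!(cnt >= pos - 9)) ==> m + u > -10)
Before pos := 2*m: (cnt >= 2*m - 9 ==> 3*cnt > m - 1) && ((!(cnt >= 2*m - 9)) ==> m + u > -10)
Before m := 2*acc - 8: (cnt >= 4*acc - 25 ==> 3*cnt > 2*acc - 9) && ((!(cnt >= 4*acc - 25)) ==> 2*acc + u > -2)
Before u := u - 3*u - 4: (cnt >= 4*acc - 25 ==> 3*cnt > 2*acc - 9) && ((!(cnt >= 4*acc - 25)) ==> 2*acc > 2*u + 2)
Answer: WP = (cnt >= 4*acc - 25 ==> 3*cnt > 2*acc - 9) && ((!(cnt >= 4*acc - 25)) ==> 2*acc > 2*u + 2)


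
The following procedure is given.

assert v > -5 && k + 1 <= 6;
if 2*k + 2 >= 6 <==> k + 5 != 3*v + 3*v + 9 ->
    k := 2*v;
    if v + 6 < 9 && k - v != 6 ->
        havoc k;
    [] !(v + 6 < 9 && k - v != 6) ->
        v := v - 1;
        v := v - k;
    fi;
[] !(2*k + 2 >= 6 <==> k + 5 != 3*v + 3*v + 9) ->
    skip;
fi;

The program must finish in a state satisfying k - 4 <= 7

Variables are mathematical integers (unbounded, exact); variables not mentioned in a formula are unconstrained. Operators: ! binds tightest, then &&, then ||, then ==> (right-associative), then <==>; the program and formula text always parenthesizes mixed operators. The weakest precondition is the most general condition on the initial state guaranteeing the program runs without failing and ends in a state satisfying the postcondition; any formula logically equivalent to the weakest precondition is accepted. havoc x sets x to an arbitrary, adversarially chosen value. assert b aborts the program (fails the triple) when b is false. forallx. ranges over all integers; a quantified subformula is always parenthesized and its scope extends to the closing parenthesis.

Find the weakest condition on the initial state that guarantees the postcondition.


Working backward. After the program, the postcondition k - 4 <= 7 must hold; in canonical form it is k <= 11.
Then branch requires ((v < 3 && v != 6) ==> (forall k_1. k_1 <= 11)) && ((!(v < 3 && v != 6)) ==> 2*v <= 11); else branch requires k <= 11.
Before the if: ((2*k >= 4 <==> k != 6*v + 4) ==> (((v < 3 && v != 6) ==> (forall k_1. k_1 <= 11)) && ((!(v < 3 && v != 6)) ==> 2*v <= 11))) && ((!(2*k >= 4 <==> k != 6*v + 4)) ==> k <= 11)
Before assert v > -5 && k + 1 <= 6: v > -5 && k <= 5 && ((2*k >= 4 <==> k != 6*v + 4) ==> (((v < 3 && v != 6) ==> (forall k_1. k_1 <= 11)) && ((!(v < 3 && v != 6)) ==> 2*v <= 11))) && ((!(2*k >= 4 <==> k != 6*v + 4)) ==> k <= 11)
Answer: WP = v > -5 && k <= 5 && ((2*k >= 4 <==> k != 6*v + 4) ==> (((v < 3 && v != 6) ==> (forall k_1. k_1 <= 11)) && ((!(v < 3 && v != 6)) ==> 2*v <= 11))) && ((!(2*k >= 4 <==> k != 6*v + 4)) ==> k <= 11)


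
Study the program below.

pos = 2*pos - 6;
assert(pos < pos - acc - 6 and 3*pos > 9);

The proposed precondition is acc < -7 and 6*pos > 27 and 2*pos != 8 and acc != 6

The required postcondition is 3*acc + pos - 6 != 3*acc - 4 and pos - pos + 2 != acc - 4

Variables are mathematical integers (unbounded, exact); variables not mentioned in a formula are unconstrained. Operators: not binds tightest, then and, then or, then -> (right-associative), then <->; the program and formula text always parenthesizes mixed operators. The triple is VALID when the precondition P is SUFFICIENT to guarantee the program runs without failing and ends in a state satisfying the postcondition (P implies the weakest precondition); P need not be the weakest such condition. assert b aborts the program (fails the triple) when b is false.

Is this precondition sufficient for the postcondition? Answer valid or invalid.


Working backward. After the program, the postcondition 3*acc + pos - 6 != 3*acc - 4 and pos - pos + 2 != acc - 4 must hold; in canonical form it is pos != 2 and acc != 6.
Before assert pos < pos - acc - 6 and 3*pos > 9: acc < -6 and 3*pos > 9 and pos != 2 and acc != 6
Before pos := 2*pos - 6: acc < -6 and 6*pos > 27 and 2*pos != 8 and acc != 6
The weakest precondition is acc < -6 and 6*pos > 27 and 2*pos != 8 and acc != 6.
Check whether acc < -7 and 6*pos > 27 and 2*pos != 8 and acc != 6 implies it.
Every state satisfying the precondition satisfies the weakest precondition: the implication holds.
Answer: valid


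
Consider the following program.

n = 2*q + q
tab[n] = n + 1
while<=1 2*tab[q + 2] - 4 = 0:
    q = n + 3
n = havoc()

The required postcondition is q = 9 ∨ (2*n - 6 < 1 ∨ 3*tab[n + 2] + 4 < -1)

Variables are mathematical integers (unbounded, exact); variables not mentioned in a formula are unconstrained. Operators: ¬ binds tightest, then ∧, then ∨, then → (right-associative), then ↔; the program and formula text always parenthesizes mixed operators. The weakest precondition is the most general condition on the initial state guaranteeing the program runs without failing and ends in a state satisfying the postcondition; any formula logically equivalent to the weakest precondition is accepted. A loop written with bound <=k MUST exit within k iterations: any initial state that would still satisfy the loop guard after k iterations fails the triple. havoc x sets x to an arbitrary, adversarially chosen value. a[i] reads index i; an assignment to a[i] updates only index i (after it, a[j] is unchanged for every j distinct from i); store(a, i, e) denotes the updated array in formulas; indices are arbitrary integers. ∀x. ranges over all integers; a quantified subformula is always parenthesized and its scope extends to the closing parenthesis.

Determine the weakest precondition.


Working backward. After the program, the postcondition q = 9 ∨ (2*n - 6 < 1 ∨ 3*tab[n + 2] + 4 < -1) must hold; in canonical form it is q = 9 ∨ 2*n < 7 ∨ 3*tab[n + 2] < -5.
Before havoc n: ∀n_1. (q = 9 ∨ 2*n_1 < 7 ∨ 3*tab[n_1 + 2] < -5)
Before the loop (bound <=1), unroll the exhaustion recursion (WP_0 = exit-now case; WP_j = one more guarded iteration, up to j = 1):
  WP_0: (¬(2*tab[q + 2] = 4)) ∧ (∀n_1. (q = 9 ∨ 2*n_1 < 7 ∨ 3*tab[n_1 + 2] < -5))
  WP_1: (2*tab[q + 2] = 4 → ((¬(2*tab[n + 5] = 4)) ∧ (∀n_1. (n = 6 ∨ 2*n_1 < 7 ∨ 3*tab[n_1 + 2] < -5)))) ∧ ((¬(2*tab[q + 2] = 4)) → (∀n_1. (q = 9 ∨ 2*n_1 < 7 ∨ 3*tab[n_1 + 2] < -5)))
So before the loop: (2*tab[q + 2] = 4 → ((¬(2*tab[n + 5] = 4)) ∧ (∀n_1. (n = 6 ∨ 2*n_1 < 7 ∨ 3*tab[n_1 + 2] < -5)))) ∧ ((¬(2*tab[q + 2] = 4)) → (∀n_1. (q = 9 ∨ 2*n_1 < 7 ∨ 3*tab[n_1 + 2] < -5)))
Before tab[n] := n + 1: (2*store(tab, n, n + 1)[q + 2] = 4 → ((¬(2*store(tab, n, n + 1)[n + 5] = 4)) ∧ (∀n_1. (n = 6 ∨ 2*n_1 < 7 ∨ 3*store(tab, n, n + 1)[n_1 + 2] < -5)))) ∧ ((¬(2*store(tab, n, n + 1)[q + 2] = 4)) → (∀n_1. (q = 9 ∨ 2*n_1 < 7 ∨ 3*store(tab, n, n + 1)[n_1 + 2] < -5)))
Before n := 2*q + q: (2*store(tab, 3*q, 3*q + 1)[q + 2] = 4 → ((¬(2*store(tab, 3*q, 3*q + 1)[3*q + 5] = 4)) ∧ (∀n_1. (3*q = 6 ∨ 2*n_1 < 7 ∨ 3*store(tab, 3*q, 3*q + 1)[n_1 + 2] < -5)))) ∧ ((¬(2*store(tab, 3*q, 3*q + 1)[q + 2] = 4)) → (∀n_1. (q = 9 ∨ 2*n_1 < 7 ∨ 3*store(tab, 3*q, 3*q + 1)[n_1 + 2] < -5)))
Answer: WP = (2*store(tab, 3*q, 3*q + 1)[q + 2] = 4 → ((¬(2*store(tab, 3*q, 3*q + 1)[3*q + 5] = 4)) ∧ (∀n_1. (3*q = 6 ∨ 2*n_1 < 7 ∨ 3*store(tab, 3*q, 3*q + 1)[n_1 + 2] < -5)))) ∧ ((¬(2*store(tab, 3*q, 3*q + 1)[q + 2] = 4)) → (∀n_1. (q = 9 ∨ 2*n_1 < 7 ∨ 3*store(tab, 3*q, 3*q + 1)[n_1 + 2] < -5)))


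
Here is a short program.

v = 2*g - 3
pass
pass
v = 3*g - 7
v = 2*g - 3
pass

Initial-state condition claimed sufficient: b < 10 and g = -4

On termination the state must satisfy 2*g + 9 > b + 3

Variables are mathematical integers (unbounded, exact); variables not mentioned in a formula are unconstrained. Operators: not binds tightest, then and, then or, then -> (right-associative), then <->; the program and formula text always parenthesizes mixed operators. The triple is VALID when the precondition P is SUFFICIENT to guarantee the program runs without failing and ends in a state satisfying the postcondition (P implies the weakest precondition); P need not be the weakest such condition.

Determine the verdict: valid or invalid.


Working backward. After the program, the postcondition 2*g + 9 > b + 3 must hold; in canonical form it is 2*g > b - 6.
Before skip: 2*g > b - 6
Before v := 2*g - 3: 2*g > b - 6
Before v := 3*g - 7: 2*g > b - 6
Before skip: 2*g > b - 6
Before skip: 2*g > b - 6
Before v := 2*g - 3: 2*g > b - 6
The weakest precondition is 2*g > b - 6.
Check whether b < 10 and g = -4 implies it.
Countermodel: at the initial state b = -2, g = -4, the precondition holds but the weakest precondition fails.
Answer: invalid
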